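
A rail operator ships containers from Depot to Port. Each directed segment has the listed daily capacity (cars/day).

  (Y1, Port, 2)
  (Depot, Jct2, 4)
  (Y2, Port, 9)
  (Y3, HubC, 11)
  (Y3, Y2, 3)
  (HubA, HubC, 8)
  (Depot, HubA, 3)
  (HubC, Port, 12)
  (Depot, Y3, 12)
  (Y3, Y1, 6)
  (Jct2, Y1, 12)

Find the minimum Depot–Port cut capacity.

17

Augment Depot→HubA→HubC→Port: bottleneck 3, flow now 3.
Augment Depot→Y3→Y1→Port: bottleneck 2, flow now 5.
Augment Depot→Y3→Y2→Port: bottleneck 3, flow now 8.
Augment Depot→Y3→HubC→Port: bottleneck 7, flow now 15.
Augment Depot→Jct2→Y1→Y3→HubC→Port: bottleneck 2, flow now 17. (uses reverse residual edge)
No augmenting path remains; maximum flow = 17.
By max-flow min-cut, the minimum cut capacity equals the max flow.
In the residual graph, reachable from Depot: {Depot, Jct2, Y1}.
Min-cut edges: Depot→HubA (3), Depot→Y3 (12), Y1→Port (2); capacity 3 + 12 + 2 = 17.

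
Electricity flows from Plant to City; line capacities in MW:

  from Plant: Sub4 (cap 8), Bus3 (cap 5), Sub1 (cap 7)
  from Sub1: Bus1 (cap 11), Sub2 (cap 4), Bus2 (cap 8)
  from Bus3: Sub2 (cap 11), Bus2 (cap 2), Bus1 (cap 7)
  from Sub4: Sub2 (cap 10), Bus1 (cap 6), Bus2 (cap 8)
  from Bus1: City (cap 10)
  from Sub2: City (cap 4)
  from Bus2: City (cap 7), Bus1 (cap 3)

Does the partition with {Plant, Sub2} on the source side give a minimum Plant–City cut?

No — its capacity is 24, but the minimum cut has capacity 20.

Given cut capacity: 7 + 5 + 8 + 4 = 24.
Augment Plant→Sub1→Bus1→City: bottleneck 7, flow now 7.
Augment Plant→Bus3→Bus1→City: bottleneck 3, flow now 10.
Augment Plant→Bus3→Sub2→City: bottleneck 2, flow now 12.
Augment Plant→Sub4→Sub2→City: bottleneck 2, flow now 14.
Augment Plant→Sub4→Bus2→City: bottleneck 6, flow now 20.
No augmenting path remains; maximum flow = 20.
In the residual graph, reachable from Plant: {Plant}.
Min-cut edges: Plant→Sub1 (7), Plant→Bus3 (5), Plant→Sub4 (8); capacity 7 + 5 + 8 = 20.
Cut capacity 24 exceeds the max flow 20, so it is not minimum.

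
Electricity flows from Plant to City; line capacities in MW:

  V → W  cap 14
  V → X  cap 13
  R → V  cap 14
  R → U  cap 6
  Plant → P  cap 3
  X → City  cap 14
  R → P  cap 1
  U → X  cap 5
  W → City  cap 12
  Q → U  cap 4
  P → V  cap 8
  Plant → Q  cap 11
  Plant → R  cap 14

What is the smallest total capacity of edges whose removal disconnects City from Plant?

Augment Plant→P→V→W→City: bottleneck 3, flow now 3.
Augment Plant→Q→U→X→City: bottleneck 4, flow now 7.
Augment Plant→R→U→X→City: bottleneck 1, flow now 8.
Augment Plant→R→V→W→City: bottleneck 9, flow now 17.
Augment Plant→R→V→X→City: bottleneck 4, flow now 21.
No augmenting path remains; maximum flow = 21.
By max-flow min-cut, the minimum cut capacity equals the max flow.
In the residual graph, reachable from Plant: {Plant, Q}.
Min-cut edges: Plant→P (3), Plant→R (14), Q→U (4); capacity 3 + 14 + 4 = 21.

21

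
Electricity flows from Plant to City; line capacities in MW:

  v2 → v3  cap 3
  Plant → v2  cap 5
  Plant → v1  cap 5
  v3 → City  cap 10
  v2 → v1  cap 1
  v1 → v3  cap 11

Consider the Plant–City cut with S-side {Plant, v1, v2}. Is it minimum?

No — its capacity is 14, but the minimum cut has capacity 9.

Given cut capacity: 11 + 3 = 14.
Augment Plant→v1→v3→City: bottleneck 5, flow now 5.
Augment Plant→v2→v3→City: bottleneck 3, flow now 8.
Augment Plant→v2→v1→v3→City: bottleneck 1, flow now 9.
No augmenting path remains; maximum flow = 9.
In the residual graph, reachable from Plant: {Plant, v2}.
Min-cut edges: Plant→v1 (5), v2→v1 (1), v2→v3 (3); capacity 5 + 1 + 3 = 9.
Cut capacity 14 exceeds the max flow 9, so it is not minimum.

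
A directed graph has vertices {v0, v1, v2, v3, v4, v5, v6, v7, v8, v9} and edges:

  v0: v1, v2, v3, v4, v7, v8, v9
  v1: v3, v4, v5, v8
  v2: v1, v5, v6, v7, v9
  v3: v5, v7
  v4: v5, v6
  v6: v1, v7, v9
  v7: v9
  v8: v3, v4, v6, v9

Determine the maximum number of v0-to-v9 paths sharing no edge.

5

Assign every edge capacity 1; by Menger, the answer equals the max flow.
Path v0→v9 (+1); total 1.
Path v0→v2→v9 (+1); total 2.
Path v0→v7→v9 (+1); total 3.
Path v0→v8→v9 (+1); total 4.
Path v0→v4→v6→v9 (+1); total 5.
No residual v0→v9 path; max flow = 5.
Certifying cut of size 5: {v0→v2, v0→v9, v6→v9, v7→v9, v8→v9}.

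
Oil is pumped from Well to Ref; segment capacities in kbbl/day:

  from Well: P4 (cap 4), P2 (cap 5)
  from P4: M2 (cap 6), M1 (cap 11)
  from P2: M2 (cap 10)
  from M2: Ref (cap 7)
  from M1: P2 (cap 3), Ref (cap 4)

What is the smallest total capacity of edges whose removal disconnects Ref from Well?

9

Augment Well→P4→M2→Ref: bottleneck 4, flow now 4.
Augment Well→P2→M2→Ref: bottleneck 3, flow now 7.
Augment Well→P2→M2→P4→M1→Ref: bottleneck 2, flow now 9. (uses reverse residual edge)
No augmenting path remains; maximum flow = 9.
By max-flow min-cut, the minimum cut capacity equals the max flow.
In the residual graph, reachable from Well: {Well}.
Min-cut edges: Well→P4 (4), Well→P2 (5); capacity 4 + 5 = 9.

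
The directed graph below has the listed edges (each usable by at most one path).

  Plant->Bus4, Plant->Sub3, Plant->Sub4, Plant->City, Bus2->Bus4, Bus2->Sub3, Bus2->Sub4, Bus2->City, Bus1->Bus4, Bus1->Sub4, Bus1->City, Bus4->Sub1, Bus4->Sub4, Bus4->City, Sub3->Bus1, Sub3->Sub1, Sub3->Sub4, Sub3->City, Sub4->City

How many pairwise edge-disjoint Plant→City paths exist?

Assign every edge capacity 1; by Menger, the answer equals the max flow.
Path Plant→City (+1); total 1.
Path Plant→Bus4→City (+1); total 2.
Path Plant→Sub3→City (+1); total 3.
Path Plant→Sub4→City (+1); total 4.
No residual Plant→City path; max flow = 4.
Certifying cut of size 4: {Plant→Bus4, Plant→City, Plant→Sub3, Plant→Sub4}.

4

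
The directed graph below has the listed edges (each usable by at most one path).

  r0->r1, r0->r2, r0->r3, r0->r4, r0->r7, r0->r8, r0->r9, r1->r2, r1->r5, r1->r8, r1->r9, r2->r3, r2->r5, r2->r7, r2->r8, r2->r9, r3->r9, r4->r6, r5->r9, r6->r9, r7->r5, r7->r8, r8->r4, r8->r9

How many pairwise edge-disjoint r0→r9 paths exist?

Assign every edge capacity 1; by Menger, the answer equals the max flow.
Path r0→r9 (+1); total 1.
Path r0→r1→r9 (+1); total 2.
Path r0→r2→r9 (+1); total 3.
Path r0→r3→r9 (+1); total 4.
Path r0→r8→r9 (+1); total 5.
Path r0→r4→r6→r9 (+1); total 6.
Path r0→r7→r5→r9 (+1); total 7.
No residual r0→r9 path; max flow = 7.
Certifying cut of size 7: {r0→r1, r0→r2, r0→r3, r0→r4, r0→r7, r0→r8, r0→r9}.

7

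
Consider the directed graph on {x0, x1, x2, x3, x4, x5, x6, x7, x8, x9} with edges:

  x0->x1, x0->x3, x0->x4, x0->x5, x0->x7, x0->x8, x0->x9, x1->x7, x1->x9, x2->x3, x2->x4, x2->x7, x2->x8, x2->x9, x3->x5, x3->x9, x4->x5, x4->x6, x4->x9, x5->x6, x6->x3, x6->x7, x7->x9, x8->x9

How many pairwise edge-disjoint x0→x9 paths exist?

6

Assign every edge capacity 1; by Menger, the answer equals the max flow.
Path x0→x9 (+1); total 1.
Path x0→x1→x9 (+1); total 2.
Path x0→x3→x9 (+1); total 3.
Path x0→x4→x9 (+1); total 4.
Path x0→x7→x9 (+1); total 5.
Path x0→x8→x9 (+1); total 6.
No residual x0→x9 path; max flow = 6.
Certifying cut of size 6: {x0→x1, x0→x4, x0→x8, x0→x9, x3→x9, x7→x9}.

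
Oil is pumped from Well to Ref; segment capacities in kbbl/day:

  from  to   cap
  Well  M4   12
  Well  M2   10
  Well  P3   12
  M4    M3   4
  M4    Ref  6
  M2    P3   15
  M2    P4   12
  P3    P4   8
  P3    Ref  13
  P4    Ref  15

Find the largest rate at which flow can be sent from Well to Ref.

Augment Well→M4→Ref: bottleneck 6, flow now 6.
Augment Well→P3→Ref: bottleneck 12, flow now 18.
Augment Well→M2→P3→Ref: bottleneck 1, flow now 19.
Augment Well→M2→P4→Ref: bottleneck 9, flow now 28.
No augmenting path remains; maximum flow = 28.
In the residual graph, reachable from Well: {Well, M4, M3}.
Min-cut edges: Well→M2 (10), Well→P3 (12), M4→Ref (6); capacity 10 + 12 + 6 = 28.
This cut is saturated, so no flow can exceed 28.

28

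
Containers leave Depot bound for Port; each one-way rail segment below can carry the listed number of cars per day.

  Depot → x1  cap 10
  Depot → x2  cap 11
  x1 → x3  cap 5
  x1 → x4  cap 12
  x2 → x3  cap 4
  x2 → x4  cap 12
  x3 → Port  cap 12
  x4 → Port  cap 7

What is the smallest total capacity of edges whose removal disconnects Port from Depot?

16

Augment Depot→x1→x3→Port: bottleneck 5, flow now 5.
Augment Depot→x1→x4→Port: bottleneck 5, flow now 10.
Augment Depot→x2→x3→Port: bottleneck 4, flow now 14.
Augment Depot→x2→x4→Port: bottleneck 2, flow now 16.
No augmenting path remains; maximum flow = 16.
By max-flow min-cut, the minimum cut capacity equals the max flow.
In the residual graph, reachable from Depot: {Depot, x1, x2, x4}.
Min-cut edges: x1→x3 (5), x2→x3 (4), x4→Port (7); capacity 5 + 4 + 7 = 16.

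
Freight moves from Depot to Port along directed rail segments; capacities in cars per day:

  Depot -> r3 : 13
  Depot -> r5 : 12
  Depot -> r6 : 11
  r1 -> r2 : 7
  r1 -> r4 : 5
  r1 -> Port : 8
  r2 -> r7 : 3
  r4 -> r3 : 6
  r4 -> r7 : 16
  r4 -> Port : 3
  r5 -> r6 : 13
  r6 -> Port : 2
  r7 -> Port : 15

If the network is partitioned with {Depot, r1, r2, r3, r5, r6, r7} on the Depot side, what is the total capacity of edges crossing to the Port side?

Edges leaving {Depot, r1, r2, r3, r5, r6, r7}: r1→r4 (5), r1→Port (8), r6→Port (2), r7→Port (15).
Cut capacity = 5 + 8 + 2 + 15 = 30.

30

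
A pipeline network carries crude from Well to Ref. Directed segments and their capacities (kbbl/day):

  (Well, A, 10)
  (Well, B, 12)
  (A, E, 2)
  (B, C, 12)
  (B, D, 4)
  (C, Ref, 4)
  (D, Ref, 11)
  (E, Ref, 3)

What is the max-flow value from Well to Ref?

10

Augment Well→A→E→Ref: bottleneck 2, flow now 2.
Augment Well→B→C→Ref: bottleneck 4, flow now 6.
Augment Well→B→D→Ref: bottleneck 4, flow now 10.
No augmenting path remains; maximum flow = 10.
In the residual graph, reachable from Well: {Well, A, B, C}.
Min-cut edges: A→E (2), B→D (4), C→Ref (4); capacity 2 + 4 + 4 = 10.
This cut is saturated, so no flow can exceed 10.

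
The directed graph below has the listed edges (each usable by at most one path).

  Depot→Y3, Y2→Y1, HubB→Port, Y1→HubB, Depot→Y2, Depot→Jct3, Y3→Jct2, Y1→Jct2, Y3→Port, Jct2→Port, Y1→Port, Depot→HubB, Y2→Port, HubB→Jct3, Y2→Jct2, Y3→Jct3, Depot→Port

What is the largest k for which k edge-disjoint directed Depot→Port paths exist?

Assign every edge capacity 1; by Menger, the answer equals the max flow.
Path Depot→Port (+1); total 1.
Path Depot→Y2→Port (+1); total 2.
Path Depot→Y3→Port (+1); total 3.
Path Depot→HubB→Port (+1); total 4.
No residual Depot→Port path; max flow = 4.
Certifying cut of size 4: {Depot→HubB, Depot→Port, Depot→Y2, Depot→Y3}.

4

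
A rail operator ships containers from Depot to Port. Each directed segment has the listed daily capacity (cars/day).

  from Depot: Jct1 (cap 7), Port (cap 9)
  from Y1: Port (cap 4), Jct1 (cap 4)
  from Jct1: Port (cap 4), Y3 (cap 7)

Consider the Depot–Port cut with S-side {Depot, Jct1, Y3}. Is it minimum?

Given cut capacity: 9 + 4 = 13.
Augment Depot→Port: bottleneck 9, flow now 9.
Augment Depot→Jct1→Port: bottleneck 4, flow now 13.
No augmenting path remains; maximum flow = 13.
Cut capacity 13 equals the max flow, so it is a minimum cut.

Yes — it is a minimum cut (capacity 13).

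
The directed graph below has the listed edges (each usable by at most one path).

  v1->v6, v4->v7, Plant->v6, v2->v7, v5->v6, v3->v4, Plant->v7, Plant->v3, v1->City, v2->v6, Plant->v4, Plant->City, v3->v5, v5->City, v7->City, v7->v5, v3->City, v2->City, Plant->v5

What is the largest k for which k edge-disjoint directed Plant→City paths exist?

4

Assign every edge capacity 1; by Menger, the answer equals the max flow.
Path Plant→City (+1); total 1.
Path Plant→v3→City (+1); total 2.
Path Plant→v5→City (+1); total 3.
Path Plant→v7→City (+1); total 4.
No residual Plant→City path; max flow = 4.
Certifying cut of size 4: {Plant→City, Plant→v3, v5→City, v7→City}.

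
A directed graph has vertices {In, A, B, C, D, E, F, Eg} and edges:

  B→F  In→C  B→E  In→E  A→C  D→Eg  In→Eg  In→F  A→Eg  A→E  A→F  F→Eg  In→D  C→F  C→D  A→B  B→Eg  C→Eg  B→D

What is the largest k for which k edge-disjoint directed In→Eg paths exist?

Assign every edge capacity 1; by Menger, the answer equals the max flow.
Path In→Eg (+1); total 1.
Path In→C→Eg (+1); total 2.
Path In→D→Eg (+1); total 3.
Path In→F→Eg (+1); total 4.
No residual In→Eg path; max flow = 4.
Certifying cut of size 4: {In→C, In→D, In→Eg, In→F}.

4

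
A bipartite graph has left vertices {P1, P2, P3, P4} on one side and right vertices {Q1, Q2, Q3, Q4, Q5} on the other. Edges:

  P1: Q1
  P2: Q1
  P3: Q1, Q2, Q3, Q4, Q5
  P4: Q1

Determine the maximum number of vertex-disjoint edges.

2

Unit-capacity flow: source→left, listed edges, right→sink; max matching = max flow.
Augmenting path P1→Q1 (+1); matched 1.
Augmenting path P3→Q2 (+1); matched 2.
No augmenting path remains; maximum matching = 2.
König certificate: {P3, Q1} is a vertex cover of size 2 (every listed pair touches it), so no matching can be larger.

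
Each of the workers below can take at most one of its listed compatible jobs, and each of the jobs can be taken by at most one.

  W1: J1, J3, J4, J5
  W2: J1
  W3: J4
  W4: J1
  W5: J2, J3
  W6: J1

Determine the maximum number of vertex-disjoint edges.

4

Unit-capacity flow: source→left, listed edges, right→sink; max matching = max flow.
Augmenting path W1→J1 (+1); matched 1.
Augmenting path W3→J4 (+1); matched 2.
Augmenting path W5→J2 (+1); matched 3.
Augmenting path W2→J1→W1→J3 (+1); matched 4.
No augmenting path remains; maximum matching = 4.
König certificate: {W1, W3, W5, J1} is a vertex cover of size 4 (every listed pair touches it), so no matching can be larger.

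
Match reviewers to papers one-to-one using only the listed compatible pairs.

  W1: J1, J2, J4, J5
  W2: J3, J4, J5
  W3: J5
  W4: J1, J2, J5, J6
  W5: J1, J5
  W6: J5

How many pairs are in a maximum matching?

Unit-capacity flow: source→left, listed edges, right→sink; max matching = max flow.
Augmenting path W1→J1 (+1); matched 1.
Augmenting path W2→J3 (+1); matched 2.
Augmenting path W3→J5 (+1); matched 3.
Augmenting path W4→J2 (+1); matched 4.
Augmenting path W5→J1→W1→J4 (+1); matched 5.
No augmenting path remains; maximum matching = 5.
König certificate: {W1, W2, W4, W5, J5} is a vertex cover of size 5 (every listed pair touches it), so no matching can be larger.

5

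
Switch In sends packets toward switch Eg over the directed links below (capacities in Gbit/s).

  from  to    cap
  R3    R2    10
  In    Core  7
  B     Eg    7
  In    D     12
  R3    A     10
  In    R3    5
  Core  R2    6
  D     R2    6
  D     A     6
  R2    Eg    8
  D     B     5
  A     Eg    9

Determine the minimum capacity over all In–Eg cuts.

Augment In→R3→A→Eg: bottleneck 5, flow now 5.
Augment In→Core→R2→Eg: bottleneck 6, flow now 11.
Augment In→D→B→Eg: bottleneck 5, flow now 16.
Augment In→D→A→Eg: bottleneck 4, flow now 20.
Augment In→D→R2→Eg: bottleneck 2, flow now 22.
No augmenting path remains; maximum flow = 22.
By max-flow min-cut, the minimum cut capacity equals the max flow.
In the residual graph, reachable from In: {In, R3, Core, D, A, R2}.
Min-cut edges: D→B (5), A→Eg (9), R2→Eg (8); capacity 5 + 9 + 8 = 22.

22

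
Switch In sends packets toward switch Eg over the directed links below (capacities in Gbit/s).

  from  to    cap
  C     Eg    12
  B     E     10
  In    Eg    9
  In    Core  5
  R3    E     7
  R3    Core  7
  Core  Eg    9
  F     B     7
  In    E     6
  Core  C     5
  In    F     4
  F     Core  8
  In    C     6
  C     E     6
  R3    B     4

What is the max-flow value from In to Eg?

Augment In→Eg: bottleneck 9, flow now 9.
Augment In→Core→Eg: bottleneck 5, flow now 14.
Augment In→C→Eg: bottleneck 6, flow now 20.
Augment In→F→Core→Eg: bottleneck 4, flow now 24.
No augmenting path remains; maximum flow = 24.
In the residual graph, reachable from In: {In, E}.
Min-cut edges: In→F (4), In→Core (5), In→C (6), In→Eg (9); capacity 4 + 5 + 6 + 9 = 24.
This cut is saturated, so no flow can exceed 24.

24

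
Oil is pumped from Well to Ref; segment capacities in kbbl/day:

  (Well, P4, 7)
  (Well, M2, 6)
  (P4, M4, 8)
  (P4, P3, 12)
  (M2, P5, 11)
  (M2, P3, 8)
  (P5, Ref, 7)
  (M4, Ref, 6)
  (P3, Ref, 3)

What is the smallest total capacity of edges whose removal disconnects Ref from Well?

Augment Well→P4→M4→Ref: bottleneck 6, flow now 6.
Augment Well→P4→P3→Ref: bottleneck 1, flow now 7.
Augment Well→M2→P5→Ref: bottleneck 6, flow now 13.
No augmenting path remains; maximum flow = 13.
By max-flow min-cut, the minimum cut capacity equals the max flow.
In the residual graph, reachable from Well: {Well}.
Min-cut edges: Well→P4 (7), Well→M2 (6); capacity 7 + 6 = 13.

13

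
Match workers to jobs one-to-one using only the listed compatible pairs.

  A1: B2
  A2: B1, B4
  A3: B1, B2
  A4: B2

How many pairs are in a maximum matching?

3

Unit-capacity flow: source→left, listed edges, right→sink; max matching = max flow.
Augmenting path A1→B2 (+1); matched 1.
Augmenting path A2→B1 (+1); matched 2.
Augmenting path A3→B1→A2→B4 (+1); matched 3.
No augmenting path remains; maximum matching = 3.
König certificate: {A2, A3, B2} is a vertex cover of size 3 (every listed pair touches it), so no matching can be larger.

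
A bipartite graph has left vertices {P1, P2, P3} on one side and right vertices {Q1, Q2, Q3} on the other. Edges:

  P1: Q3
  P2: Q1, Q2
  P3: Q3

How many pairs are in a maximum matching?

Unit-capacity flow: source→left, listed edges, right→sink; max matching = max flow.
Augmenting path P1→Q3 (+1); matched 1.
Augmenting path P2→Q1 (+1); matched 2.
No augmenting path remains; maximum matching = 2.
König certificate: {P2, Q3} is a vertex cover of size 2 (every listed pair touches it), so no matching can be larger.

2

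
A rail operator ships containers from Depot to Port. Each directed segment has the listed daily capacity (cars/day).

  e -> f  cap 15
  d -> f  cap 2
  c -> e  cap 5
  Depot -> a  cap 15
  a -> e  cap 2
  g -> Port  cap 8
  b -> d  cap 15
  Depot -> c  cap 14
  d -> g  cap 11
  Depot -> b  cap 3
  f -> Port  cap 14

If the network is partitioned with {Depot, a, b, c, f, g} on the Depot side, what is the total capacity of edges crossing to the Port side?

44

Edges leaving {Depot, a, b, c, f, g}: a→e (2), b→d (15), c→e (5), f→Port (14), g→Port (8).
Cut capacity = 2 + 15 + 5 + 14 + 8 = 44.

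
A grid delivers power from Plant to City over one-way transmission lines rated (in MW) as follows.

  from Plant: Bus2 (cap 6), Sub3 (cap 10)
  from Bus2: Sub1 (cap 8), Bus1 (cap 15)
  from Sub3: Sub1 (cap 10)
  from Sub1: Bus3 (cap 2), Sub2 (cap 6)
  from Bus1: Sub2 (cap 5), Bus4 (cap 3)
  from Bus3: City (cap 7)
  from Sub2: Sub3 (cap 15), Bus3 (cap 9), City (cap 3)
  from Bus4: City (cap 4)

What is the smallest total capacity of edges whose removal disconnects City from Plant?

Augment Plant→Bus2→Sub1→Bus3→City: bottleneck 2, flow now 2.
Augment Plant→Bus2→Sub1→Sub2→City: bottleneck 3, flow now 5.
Augment Plant→Bus2→Bus1→Bus4→City: bottleneck 1, flow now 6.
Augment Plant→Sub3→Sub1→Sub2→Bus3→City: bottleneck 3, flow now 9.
Augment Plant→Sub3→Sub1→Bus2→Bus1→Bus4→City: bottleneck 2, flow now 11. (uses reverse residual edge)
Augment Plant→Sub3→Sub1→Bus2→Bus1→Sub2→Bus3→City: bottleneck 2, flow now 13. (uses reverse residual edge)
No augmenting path remains; maximum flow = 13.
By max-flow min-cut, the minimum cut capacity equals the max flow.
In the residual graph, reachable from Plant: {Plant, Bus2, Sub3, Sub1, Bus1, Bus3, Sub2}.
Min-cut edges: Bus1→Bus4 (3), Bus3→City (7), Sub2→City (3); capacity 3 + 7 + 3 = 13.

13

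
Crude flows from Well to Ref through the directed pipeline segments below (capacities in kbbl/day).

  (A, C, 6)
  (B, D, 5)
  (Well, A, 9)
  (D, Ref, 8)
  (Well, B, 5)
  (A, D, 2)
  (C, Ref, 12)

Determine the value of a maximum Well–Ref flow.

Augment Well→A→C→Ref: bottleneck 6, flow now 6.
Augment Well→A→D→Ref: bottleneck 2, flow now 8.
Augment Well→B→D→Ref: bottleneck 5, flow now 13.
No augmenting path remains; maximum flow = 13.
In the residual graph, reachable from Well: {Well, A}.
Min-cut edges: Well→B (5), A→C (6), A→D (2); capacity 5 + 6 + 2 = 13.
This cut is saturated, so no flow can exceed 13.

13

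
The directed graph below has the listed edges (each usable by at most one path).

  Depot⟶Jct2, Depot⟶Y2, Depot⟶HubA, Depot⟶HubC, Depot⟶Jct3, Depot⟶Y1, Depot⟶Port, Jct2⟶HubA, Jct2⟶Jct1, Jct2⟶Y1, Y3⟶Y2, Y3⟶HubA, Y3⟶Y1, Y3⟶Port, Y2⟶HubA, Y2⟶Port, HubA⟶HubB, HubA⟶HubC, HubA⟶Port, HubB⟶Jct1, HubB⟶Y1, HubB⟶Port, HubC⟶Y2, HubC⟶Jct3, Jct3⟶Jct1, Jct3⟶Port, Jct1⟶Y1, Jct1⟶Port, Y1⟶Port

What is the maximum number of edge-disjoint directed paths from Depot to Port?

7

Assign every edge capacity 1; by Menger, the answer equals the max flow.
Path Depot→Port (+1); total 1.
Path Depot→Y2→Port (+1); total 2.
Path Depot→HubA→Port (+1); total 3.
Path Depot→Jct3→Port (+1); total 4.
Path Depot→Y1→Port (+1); total 5.
Path Depot→Jct2→Jct1→Port (+1); total 6.
Path Depot→HubC→Y2→HubA→HubB→Port (+1); total 7.
No residual Depot→Port path; max flow = 7.
Certifying cut of size 7: {Depot→HubA, Depot→HubC, Depot→Jct2, Depot→Jct3, Depot→Port, Depot→Y1, Depot→Y2}.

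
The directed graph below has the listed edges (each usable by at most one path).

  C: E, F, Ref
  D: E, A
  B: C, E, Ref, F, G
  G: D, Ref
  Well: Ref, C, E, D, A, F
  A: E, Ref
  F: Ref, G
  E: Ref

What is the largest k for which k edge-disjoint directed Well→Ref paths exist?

Assign every edge capacity 1; by Menger, the answer equals the max flow.
Path Well→Ref (+1); total 1.
Path Well→A→Ref (+1); total 2.
Path Well→C→Ref (+1); total 3.
Path Well→E→Ref (+1); total 4.
Path Well→F→Ref (+1); total 5.
No residual Well→Ref path; max flow = 5.
Certifying cut of size 5: {A→Ref, E→Ref, Well→C, Well→F, Well→Ref}.

5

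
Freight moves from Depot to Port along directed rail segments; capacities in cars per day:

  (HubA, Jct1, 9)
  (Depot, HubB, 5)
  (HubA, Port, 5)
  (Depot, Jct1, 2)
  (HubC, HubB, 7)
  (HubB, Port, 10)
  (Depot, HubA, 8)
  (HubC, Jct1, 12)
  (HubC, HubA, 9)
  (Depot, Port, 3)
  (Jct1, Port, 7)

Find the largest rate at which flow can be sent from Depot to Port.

Augment Depot→Port: bottleneck 3, flow now 3.
Augment Depot→HubB→Port: bottleneck 5, flow now 8.
Augment Depot→HubA→Port: bottleneck 5, flow now 13.
Augment Depot→Jct1→Port: bottleneck 2, flow now 15.
Augment Depot→HubA→Jct1→Port: bottleneck 3, flow now 18.
No augmenting path remains; maximum flow = 18.
In the residual graph, reachable from Depot: {Depot}.
Min-cut edges: Depot→HubB (5), Depot→HubA (8), Depot→Jct1 (2), Depot→Port (3); capacity 5 + 8 + 2 + 3 = 18.
This cut is saturated, so no flow can exceed 18.

18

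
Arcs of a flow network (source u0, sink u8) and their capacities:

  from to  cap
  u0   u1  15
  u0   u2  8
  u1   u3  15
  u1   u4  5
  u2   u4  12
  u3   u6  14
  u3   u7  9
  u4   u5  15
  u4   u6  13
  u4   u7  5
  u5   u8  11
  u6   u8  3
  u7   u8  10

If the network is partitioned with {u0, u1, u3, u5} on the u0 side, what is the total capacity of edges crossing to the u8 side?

Edges leaving {u0, u1, u3, u5}: u0→u2 (8), u1→u4 (5), u3→u6 (14), u3→u7 (9), u5→u8 (11).
Cut capacity = 8 + 5 + 14 + 9 + 11 = 47.

47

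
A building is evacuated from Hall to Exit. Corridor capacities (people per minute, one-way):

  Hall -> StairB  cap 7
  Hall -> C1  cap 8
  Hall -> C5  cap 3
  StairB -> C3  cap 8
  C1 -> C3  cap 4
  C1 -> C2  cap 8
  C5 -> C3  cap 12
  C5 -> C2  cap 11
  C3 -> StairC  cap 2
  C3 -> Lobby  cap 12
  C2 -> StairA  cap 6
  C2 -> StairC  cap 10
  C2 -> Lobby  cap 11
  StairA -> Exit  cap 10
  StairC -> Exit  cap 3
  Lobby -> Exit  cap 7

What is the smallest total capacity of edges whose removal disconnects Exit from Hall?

Augment Hall→StairB→C3→StairC→Exit: bottleneck 2, flow now 2.
Augment Hall→StairB→C3→Lobby→Exit: bottleneck 5, flow now 7.
Augment Hall→C1→C3→Lobby→Exit: bottleneck 2, flow now 9.
Augment Hall→C1→C2→StairA→Exit: bottleneck 6, flow now 15.
Augment Hall→C5→C2→StairC→Exit: bottleneck 1, flow now 16.
No augmenting path remains; maximum flow = 16.
By max-flow min-cut, the minimum cut capacity equals the max flow.
In the residual graph, reachable from Hall: {Hall, StairB, C1, C5, C3, C2, StairC, Lobby}.
Min-cut edges: C2→StairA (6), StairC→Exit (3), Lobby→Exit (7); capacity 6 + 3 + 7 = 16.

16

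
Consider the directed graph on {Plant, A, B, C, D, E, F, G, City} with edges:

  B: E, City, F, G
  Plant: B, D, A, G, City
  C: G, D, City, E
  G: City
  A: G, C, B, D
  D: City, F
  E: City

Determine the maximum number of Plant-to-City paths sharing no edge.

5

Assign every edge capacity 1; by Menger, the answer equals the max flow.
Path Plant→City (+1); total 1.
Path Plant→B→City (+1); total 2.
Path Plant→D→City (+1); total 3.
Path Plant→G→City (+1); total 4.
Path Plant→A→C→City (+1); total 5.
No residual Plant→City path; max flow = 5.
Certifying cut of size 5: {Plant→A, Plant→B, Plant→City, Plant→D, Plant→G}.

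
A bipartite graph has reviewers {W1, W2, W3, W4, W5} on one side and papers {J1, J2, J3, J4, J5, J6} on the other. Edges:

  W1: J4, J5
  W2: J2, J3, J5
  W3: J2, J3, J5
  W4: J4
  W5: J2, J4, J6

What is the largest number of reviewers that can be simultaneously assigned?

5

Unit-capacity flow: source→left, listed edges, right→sink; max matching = max flow.
Augmenting path W1→J4 (+1); matched 1.
Augmenting path W2→J2 (+1); matched 2.
Augmenting path W3→J3 (+1); matched 3.
Augmenting path W5→J6 (+1); matched 4.
Augmenting path W4→J4→W1→J5 (+1); matched 5.
No augmenting path remains; maximum matching = 5.
König certificate: {W1, W2, W3, W4, W5} is a vertex cover of size 5 (every listed pair touches it), so no matching can be larger.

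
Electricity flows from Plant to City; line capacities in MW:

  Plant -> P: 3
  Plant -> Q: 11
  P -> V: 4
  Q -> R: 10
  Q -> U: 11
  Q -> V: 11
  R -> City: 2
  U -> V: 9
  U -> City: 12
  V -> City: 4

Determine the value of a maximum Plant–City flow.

14

Augment Plant→P→V→City: bottleneck 3, flow now 3.
Augment Plant→Q→R→City: bottleneck 2, flow now 5.
Augment Plant→Q→U→City: bottleneck 9, flow now 14.
No augmenting path remains; maximum flow = 14.
In the residual graph, reachable from Plant: {Plant}.
Min-cut edges: Plant→P (3), Plant→Q (11); capacity 3 + 11 = 14.
This cut is saturated, so no flow can exceed 14.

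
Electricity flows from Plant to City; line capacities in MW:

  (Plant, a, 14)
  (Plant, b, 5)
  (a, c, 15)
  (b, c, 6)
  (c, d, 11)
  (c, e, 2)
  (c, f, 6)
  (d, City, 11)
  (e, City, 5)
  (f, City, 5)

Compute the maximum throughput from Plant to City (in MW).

18

Augment Plant→a→c→d→City: bottleneck 11, flow now 11.
Augment Plant→a→c→e→City: bottleneck 2, flow now 13.
Augment Plant→a→c→f→City: bottleneck 1, flow now 14.
Augment Plant→b→c→f→City: bottleneck 4, flow now 18.
No augmenting path remains; maximum flow = 18.
In the residual graph, reachable from Plant: {Plant, a, b, c, f}.
Min-cut edges: c→d (11), c→e (2), f→City (5); capacity 11 + 2 + 5 = 18.
This cut is saturated, so no flow can exceed 18.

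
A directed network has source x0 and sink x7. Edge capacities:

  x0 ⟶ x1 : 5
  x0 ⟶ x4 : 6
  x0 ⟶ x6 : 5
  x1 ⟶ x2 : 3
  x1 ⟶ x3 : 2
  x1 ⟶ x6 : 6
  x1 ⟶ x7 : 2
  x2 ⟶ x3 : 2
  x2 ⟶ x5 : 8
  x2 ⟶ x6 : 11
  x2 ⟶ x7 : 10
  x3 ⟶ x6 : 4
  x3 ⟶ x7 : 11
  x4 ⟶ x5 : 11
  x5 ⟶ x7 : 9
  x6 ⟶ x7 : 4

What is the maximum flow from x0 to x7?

Augment x0→x1→x7: bottleneck 2, flow now 2.
Augment x0→x6→x7: bottleneck 4, flow now 6.
Augment x0→x1→x2→x7: bottleneck 3, flow now 9.
Augment x0→x4→x5→x7: bottleneck 6, flow now 15.
No augmenting path remains; maximum flow = 15.
In the residual graph, reachable from x0: {x0, x6}.
Min-cut edges: x0→x1 (5), x0→x4 (6), x6→x7 (4); capacity 5 + 6 + 4 = 15.
This cut is saturated, so no flow can exceed 15.

15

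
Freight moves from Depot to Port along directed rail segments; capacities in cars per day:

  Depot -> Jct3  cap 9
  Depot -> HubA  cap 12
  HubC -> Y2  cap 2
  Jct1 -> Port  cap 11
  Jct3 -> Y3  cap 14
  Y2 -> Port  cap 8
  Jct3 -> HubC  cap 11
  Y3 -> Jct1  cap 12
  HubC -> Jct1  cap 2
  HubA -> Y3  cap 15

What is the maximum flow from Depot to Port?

13

Augment Depot→Jct3→HubC→Jct1→Port: bottleneck 2, flow now 2.
Augment Depot→Jct3→HubC→Y2→Port: bottleneck 2, flow now 4.
Augment Depot→Jct3→Y3→Jct1→Port: bottleneck 5, flow now 9.
Augment Depot→HubA→Y3→Jct1→Port: bottleneck 4, flow now 13.
No augmenting path remains; maximum flow = 13.
In the residual graph, reachable from Depot: {Depot, Jct3, HubA, HubC, Y3, Jct1}.
Min-cut edges: HubC→Y2 (2), Jct1→Port (11); capacity 2 + 11 = 13.
This cut is saturated, so no flow can exceed 13.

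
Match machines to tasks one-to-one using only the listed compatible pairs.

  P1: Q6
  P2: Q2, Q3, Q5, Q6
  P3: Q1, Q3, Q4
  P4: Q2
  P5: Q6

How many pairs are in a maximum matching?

Unit-capacity flow: source→left, listed edges, right→sink; max matching = max flow.
Augmenting path P1→Q6 (+1); matched 1.
Augmenting path P2→Q2 (+1); matched 2.
Augmenting path P3→Q1 (+1); matched 3.
Augmenting path P4→Q2→P2→Q3 (+1); matched 4.
No augmenting path remains; maximum matching = 4.
König certificate: {P2, P3, P4, Q6} is a vertex cover of size 4 (every listed pair touches it), so no matching can be larger.

4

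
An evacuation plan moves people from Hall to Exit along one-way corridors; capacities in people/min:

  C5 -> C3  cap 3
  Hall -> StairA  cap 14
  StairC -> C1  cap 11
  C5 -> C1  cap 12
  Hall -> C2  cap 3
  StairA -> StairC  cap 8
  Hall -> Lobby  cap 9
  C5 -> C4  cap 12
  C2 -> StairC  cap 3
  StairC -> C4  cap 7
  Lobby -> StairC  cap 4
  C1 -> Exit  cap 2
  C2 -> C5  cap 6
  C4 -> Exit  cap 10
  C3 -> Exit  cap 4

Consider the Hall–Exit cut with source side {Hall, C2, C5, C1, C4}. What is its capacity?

41

Edges leaving {Hall, C2, C5, C1, C4}: Hall→StairA (14), Hall→Lobby (9), C2→StairC (3), C5→C3 (3), C1→Exit (2), C4→Exit (10).
Cut capacity = 14 + 9 + 3 + 3 + 2 + 10 = 41.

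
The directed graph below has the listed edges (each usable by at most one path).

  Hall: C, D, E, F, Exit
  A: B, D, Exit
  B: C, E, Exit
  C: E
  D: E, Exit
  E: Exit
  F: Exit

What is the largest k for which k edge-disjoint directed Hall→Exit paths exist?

Assign every edge capacity 1; by Menger, the answer equals the max flow.
Path Hall→Exit (+1); total 1.
Path Hall→D→Exit (+1); total 2.
Path Hall→E→Exit (+1); total 3.
Path Hall→F→Exit (+1); total 4.
No residual Hall→Exit path; max flow = 4.
Certifying cut of size 4: {E→Exit, Hall→D, Hall→Exit, Hall→F}.

4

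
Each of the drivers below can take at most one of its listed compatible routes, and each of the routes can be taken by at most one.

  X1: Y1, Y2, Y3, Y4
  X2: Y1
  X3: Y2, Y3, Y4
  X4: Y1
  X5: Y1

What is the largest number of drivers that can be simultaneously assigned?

Unit-capacity flow: source→left, listed edges, right→sink; max matching = max flow.
Augmenting path X1→Y1 (+1); matched 1.
Augmenting path X3→Y2 (+1); matched 2.
Augmenting path X2→Y1→X1→Y3 (+1); matched 3.
No augmenting path remains; maximum matching = 3.
König certificate: {X1, X3, Y1} is a vertex cover of size 3 (every listed pair touches it), so no matching can be larger.

3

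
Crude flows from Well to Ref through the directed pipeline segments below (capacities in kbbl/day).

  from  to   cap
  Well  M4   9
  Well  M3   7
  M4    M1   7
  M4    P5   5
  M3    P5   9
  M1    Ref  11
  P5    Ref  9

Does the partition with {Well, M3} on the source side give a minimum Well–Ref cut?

No — its capacity is 18, but the minimum cut has capacity 16.

Given cut capacity: 9 + 9 = 18.
Augment Well→M4→M1→Ref: bottleneck 7, flow now 7.
Augment Well→M4→P5→Ref: bottleneck 2, flow now 9.
Augment Well→M3→P5→Ref: bottleneck 7, flow now 16.
No augmenting path remains; maximum flow = 16.
In the residual graph, reachable from Well: {Well}.
Min-cut edges: Well→M4 (9), Well→M3 (7); capacity 9 + 7 = 16.
Cut capacity 18 exceeds the max flow 16, so it is not minimum.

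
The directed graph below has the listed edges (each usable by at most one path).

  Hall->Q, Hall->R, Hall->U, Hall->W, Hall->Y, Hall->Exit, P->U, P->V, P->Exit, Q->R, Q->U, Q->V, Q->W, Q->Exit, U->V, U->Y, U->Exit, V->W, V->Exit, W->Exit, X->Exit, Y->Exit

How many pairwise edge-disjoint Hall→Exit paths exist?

5

Assign every edge capacity 1; by Menger, the answer equals the max flow.
Path Hall→Exit (+1); total 1.
Path Hall→Q→Exit (+1); total 2.
Path Hall→U→Exit (+1); total 3.
Path Hall→W→Exit (+1); total 4.
Path Hall→Y→Exit (+1); total 5.
No residual Hall→Exit path; max flow = 5.
Certifying cut of size 5: {Hall→Exit, Hall→Q, Hall→U, Hall→W, Hall→Y}.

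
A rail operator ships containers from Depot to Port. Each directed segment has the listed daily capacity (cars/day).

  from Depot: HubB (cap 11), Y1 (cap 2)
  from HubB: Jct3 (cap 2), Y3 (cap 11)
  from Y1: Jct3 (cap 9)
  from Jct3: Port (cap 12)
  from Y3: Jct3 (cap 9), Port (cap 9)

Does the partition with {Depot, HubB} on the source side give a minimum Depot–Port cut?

No — its capacity is 15, but the minimum cut has capacity 13.

Given cut capacity: 2 + 2 + 11 = 15.
Augment Depot→HubB→Jct3→Port: bottleneck 2, flow now 2.
Augment Depot→HubB→Y3→Port: bottleneck 9, flow now 11.
Augment Depot→Y1→Jct3→Port: bottleneck 2, flow now 13.
No augmenting path remains; maximum flow = 13.
In the residual graph, reachable from Depot: {Depot}.
Min-cut edges: Depot→HubB (11), Depot→Y1 (2); capacity 11 + 2 = 13.
Cut capacity 15 exceeds the max flow 13, so it is not minimum.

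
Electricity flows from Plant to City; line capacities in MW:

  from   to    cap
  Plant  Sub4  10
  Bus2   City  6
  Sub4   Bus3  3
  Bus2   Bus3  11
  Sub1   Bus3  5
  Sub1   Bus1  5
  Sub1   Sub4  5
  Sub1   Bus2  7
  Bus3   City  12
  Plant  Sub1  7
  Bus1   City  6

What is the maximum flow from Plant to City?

10

Augment Plant→Sub1→Bus1→City: bottleneck 5, flow now 5.
Augment Plant→Sub1→Bus3→City: bottleneck 2, flow now 7.
Augment Plant→Sub4→Bus3→City: bottleneck 3, flow now 10.
No augmenting path remains; maximum flow = 10.
In the residual graph, reachable from Plant: {Plant, Sub4}.
Min-cut edges: Plant→Sub1 (7), Sub4→Bus3 (3); capacity 7 + 3 = 10.
This cut is saturated, so no flow can exceed 10.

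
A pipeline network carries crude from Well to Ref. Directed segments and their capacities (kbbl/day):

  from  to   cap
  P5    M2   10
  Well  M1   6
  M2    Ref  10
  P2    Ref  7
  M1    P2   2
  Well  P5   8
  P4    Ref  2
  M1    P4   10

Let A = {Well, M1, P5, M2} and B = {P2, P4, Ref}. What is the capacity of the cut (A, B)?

Edges leaving {Well, M1, P5, M2}: M1→P2 (2), M1→P4 (10), M2→Ref (10).
Cut capacity = 2 + 10 + 10 = 22.

22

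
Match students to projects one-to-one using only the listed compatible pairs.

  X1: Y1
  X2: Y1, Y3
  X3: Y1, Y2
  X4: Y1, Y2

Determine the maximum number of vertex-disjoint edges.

3

Unit-capacity flow: source→left, listed edges, right→sink; max matching = max flow.
Augmenting path X1→Y1 (+1); matched 1.
Augmenting path X2→Y3 (+1); matched 2.
Augmenting path X3→Y2 (+1); matched 3.
No augmenting path remains; maximum matching = 3.
König certificate: {X2, Y1, Y2} is a vertex cover of size 3 (every listed pair touches it), so no matching can be larger.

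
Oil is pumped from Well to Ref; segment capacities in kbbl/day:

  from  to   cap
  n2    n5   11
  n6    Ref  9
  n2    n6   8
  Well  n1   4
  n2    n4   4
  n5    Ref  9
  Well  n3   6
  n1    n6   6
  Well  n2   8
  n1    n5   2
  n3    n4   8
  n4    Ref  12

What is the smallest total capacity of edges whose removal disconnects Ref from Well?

18

Augment Well→n1→n5→Ref: bottleneck 2, flow now 2.
Augment Well→n1→n6→Ref: bottleneck 2, flow now 4.
Augment Well→n2→n4→Ref: bottleneck 4, flow now 8.
Augment Well→n2→n5→Ref: bottleneck 4, flow now 12.
Augment Well→n3→n4→Ref: bottleneck 6, flow now 18.
No augmenting path remains; maximum flow = 18.
By max-flow min-cut, the minimum cut capacity equals the max flow.
In the residual graph, reachable from Well: {Well}.
Min-cut edges: Well→n1 (4), Well→n2 (8), Well→n3 (6); capacity 4 + 8 + 6 = 18.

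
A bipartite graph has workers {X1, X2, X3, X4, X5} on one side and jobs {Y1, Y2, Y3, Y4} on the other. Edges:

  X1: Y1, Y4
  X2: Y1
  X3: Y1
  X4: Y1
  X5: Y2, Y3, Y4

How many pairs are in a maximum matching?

Unit-capacity flow: source→left, listed edges, right→sink; max matching = max flow.
Augmenting path X1→Y1 (+1); matched 1.
Augmenting path X5→Y2 (+1); matched 2.
Augmenting path X2→Y1→X1→Y4 (+1); matched 3.
No augmenting path remains; maximum matching = 3.
König certificate: {X1, X5, Y1} is a vertex cover of size 3 (every listed pair touches it), so no matching can be larger.

3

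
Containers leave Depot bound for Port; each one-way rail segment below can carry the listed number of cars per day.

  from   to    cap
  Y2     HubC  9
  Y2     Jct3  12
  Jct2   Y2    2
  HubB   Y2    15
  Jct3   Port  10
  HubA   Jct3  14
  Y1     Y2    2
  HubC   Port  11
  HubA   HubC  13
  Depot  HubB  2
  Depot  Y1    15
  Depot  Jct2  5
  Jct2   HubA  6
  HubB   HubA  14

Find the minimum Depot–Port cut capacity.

Augment Depot→Y1→Y2→HubC→Port: bottleneck 2, flow now 2.
Augment Depot→Jct2→Y2→HubC→Port: bottleneck 2, flow now 4.
Augment Depot→Jct2→HubA→HubC→Port: bottleneck 3, flow now 7.
Augment Depot→HubB→Y2→HubC→Port: bottleneck 2, flow now 9.
No augmenting path remains; maximum flow = 9.
By max-flow min-cut, the minimum cut capacity equals the max flow.
In the residual graph, reachable from Depot: {Depot, Y1}.
Min-cut edges: Depot→Jct2 (5), Depot→HubB (2), Y1→Y2 (2); capacity 5 + 2 + 2 = 9.

9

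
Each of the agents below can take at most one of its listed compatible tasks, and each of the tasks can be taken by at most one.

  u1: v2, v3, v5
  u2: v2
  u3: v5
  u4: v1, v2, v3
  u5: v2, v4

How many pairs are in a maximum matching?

Unit-capacity flow: source→left, listed edges, right→sink; max matching = max flow.
Augmenting path u1→v2 (+1); matched 1.
Augmenting path u3→v5 (+1); matched 2.
Augmenting path u4→v1 (+1); matched 3.
Augmenting path u5→v4 (+1); matched 4.
Augmenting path u2→v2→u1→v3 (+1); matched 5.
No augmenting path remains; maximum matching = 5.
König certificate: {u1, u2, u3, u4, u5} is a vertex cover of size 5 (every listed pair touches it), so no matching can be larger.

5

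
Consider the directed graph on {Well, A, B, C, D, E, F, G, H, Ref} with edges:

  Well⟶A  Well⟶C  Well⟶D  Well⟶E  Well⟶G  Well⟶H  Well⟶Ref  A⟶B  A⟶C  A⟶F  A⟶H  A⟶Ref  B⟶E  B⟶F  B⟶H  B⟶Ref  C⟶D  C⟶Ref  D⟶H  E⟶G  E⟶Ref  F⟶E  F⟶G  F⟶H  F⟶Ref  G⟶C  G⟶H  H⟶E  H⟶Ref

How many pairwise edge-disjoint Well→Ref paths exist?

5

Assign every edge capacity 1; by Menger, the answer equals the max flow.
Path Well→Ref (+1); total 1.
Path Well→A→Ref (+1); total 2.
Path Well→C→Ref (+1); total 3.
Path Well→E→Ref (+1); total 4.
Path Well→H→Ref (+1); total 5.
No residual Well→Ref path; max flow = 5.
Certifying cut of size 5: {C→Ref, E→Ref, H→Ref, Well→A, Well→Ref}.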